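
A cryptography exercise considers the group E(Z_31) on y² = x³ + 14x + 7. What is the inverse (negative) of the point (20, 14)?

(20, 17)

-(20, 14) = (20, -14 mod 31) = (20, 17).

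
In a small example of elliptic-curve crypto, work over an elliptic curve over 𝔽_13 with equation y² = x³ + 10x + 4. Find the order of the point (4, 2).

2P: tangent at (4, 2): λ = (3·4² + 10)/(2·2) ≡ 6/4. 4⁻¹ ≡ 10 (mod 13), so λ ≡ 6·10 ≡ 8.
  x = λ² - 4 - 4 = 64 - 8 ≡ 4; y = λ·(4 - 4) - 2 ≡ 11. → (4, 11)
3P: (4, 11) + (4, 2): same x and y₁ ≡ -y₂, so the sum is ∞.
3P = ∞, so the order is 3.

3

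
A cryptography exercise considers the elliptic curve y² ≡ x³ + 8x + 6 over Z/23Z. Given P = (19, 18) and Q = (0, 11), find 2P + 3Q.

First 2P:
Repeated addition: build up to 2P.
2P: tangent at (19, 18): λ = (3·19² + 8)/(2·18) ≡ 10/13. 13⁻¹ ≡ 16 (mod 23) since 13·16 = 208 ≡ 1, so λ ≡ 10·16 ≡ 22.
  x = λ² - 19 - 19 = 484 - 38 ≡ 9; y = λ·(19 - 9) - 18 ≡ 18. → (9, 18)
2P = (9, 18).
Next 3Q:
Repeated addition: build up to 3Q.
2Q: tangent at (0, 11): λ = (3·0² + 8)/(2·11) ≡ 8/22. 22⁻¹ ≡ 22 (mod 23), so λ ≡ 8·22 ≡ 15.
  x = λ² - 0 - 0 = 225 - 0 ≡ 18; y = λ·(0 - 18) - 11 ≡ 18. → (18, 18)
3Q: (18, 18) + (0, 11). λ = (11 - 18)/(0 - 18) ≡ 16/5 mod 23. 5⁻¹ ≡ 14 (mod 23), so λ ≡ 17.
  x = λ² - 18 - 0 = 289 - 18 ≡ 18; y = λ·(18 - 18) - 18 ≡ 5. → (18, 5)
3Q = (18, 5).
Finally 2P + 3Q:
(9, 18) + (18, 5). λ = (5 - 18)/(18 - 9) ≡ 10/9 mod 23. 9⁻¹ ≡ 18 (mod 23), so λ ≡ 19.
  x = λ² - 9 - 18 = 361 - 27 ≡ 12; y = λ·(9 - 12) - 18 ≡ 17. → (12, 17)

(12, 17)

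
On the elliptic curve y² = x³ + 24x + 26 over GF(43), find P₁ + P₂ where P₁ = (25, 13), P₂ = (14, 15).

(25, 30)

(25, 13) + (14, 15). λ = (15 - 13)/(14 - 25) ≡ 2/32 mod 43. 32⁻¹ ≡ 39 (mod 43) since 32·39 = 1248 ≡ 1, so λ ≡ 35.
  x = λ² - 25 - 14 = 1225 - 39 ≡ 25; y = λ·(25 - 25) - 13 ≡ 30. → (25, 30)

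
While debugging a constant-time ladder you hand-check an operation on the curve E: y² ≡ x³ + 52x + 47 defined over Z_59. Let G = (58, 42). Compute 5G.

Repeated addition: build up to 5G.
2G: tangent at (58, 42): λ = (3·58² + 52)/(2·42) ≡ 55/25. 25⁻¹ ≡ 26 (mod 59) since 25·26 = 650 ≡ 1, so λ ≡ 55·26 ≡ 14.
  x = λ² - 58 - 58 = 196 - 116 ≡ 21; y = λ·(58 - 21) - 42 ≡ 4. → (21, 4)
3G: (21, 4) + (58, 42). λ = (42 - 4)/(58 - 21) ≡ 38/37 mod 59. 37⁻¹ ≡ 8 (mod 59), so λ ≡ 9.
  x = λ² - 21 - 58 = 81 - 79 ≡ 2; y = λ·(21 - 2) - 4 ≡ 49. → (2, 49)
4G: (2, 49) + (58, 42). λ = (42 - 49)/(58 - 2) ≡ 52/56 mod 59. 56⁻¹ ≡ 39 (mod 59) since 56·39 = 2184 ≡ 1, so λ ≡ 22.
  x = λ² - 2 - 58 = 484 - 60 ≡ 11; y = λ·(2 - 11) - 49 ≡ 48. → (11, 48)
5G: (11, 48) + (58, 42). λ = (42 - 48)/(58 - 11) ≡ 53/47 mod 59. 47⁻¹ ≡ 54 (mod 59) since 47·54 = 2538 ≡ 1, so λ ≡ 30.
  x = λ² - 11 - 58 = 900 - 69 ≡ 5; y = λ·(11 - 5) - 48 ≡ 14. → (5, 14)

(5, 14)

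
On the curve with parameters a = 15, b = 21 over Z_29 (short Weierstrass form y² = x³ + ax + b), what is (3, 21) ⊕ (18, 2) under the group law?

(3, 21) + (18, 2). λ = (2 - 21)/(18 - 3) ≡ 10/15 mod 29. 15⁻¹ ≡ 2 (mod 29), so λ ≡ 20.
  x = λ² - 3 - 18 = 400 - 21 ≡ 2; y = λ·(3 - 2) - 21 ≡ 28. → (2, 28)

(2, 28)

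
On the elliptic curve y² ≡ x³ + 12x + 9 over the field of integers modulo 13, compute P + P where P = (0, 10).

(4, 11)

tangent at (0, 10): λ = (3·0² + 12)/(2·10) ≡ 12/7. 7⁻¹ ≡ 2 (mod 13) since 7·2 = 14 ≡ 1, so λ ≡ 12·2 ≡ 11.
  x = λ² - 0 - 0 = 121 - 0 ≡ 4; y = λ·(0 - 4) - 10 ≡ 11. → (4, 11)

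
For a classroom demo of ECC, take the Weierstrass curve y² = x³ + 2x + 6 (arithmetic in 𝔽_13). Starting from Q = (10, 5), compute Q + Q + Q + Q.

(3, 0)

Double-and-add on 4 = (100)₂. Start with Q = (10, 5) for the leading 1-bit.
double: tangent at (10, 5): λ = (3·10² + 2)/(2·5) ≡ 3/10. 10⁻¹ ≡ 4 (mod 13) since 10·4 = 40 ≡ 1, so λ ≡ 3·4 ≡ 12.
  x = λ² - 10 - 10 = 144 - 20 ≡ 7; y = λ·(10 - 7) - 5 ≡ 5. → (7, 5)
double: tangent at (7, 5): λ = (3·7² + 2)/(2·5) ≡ 6/10. 10⁻¹ ≡ 4 (mod 13), so λ ≡ 6·4 ≡ 11.
  x = λ² - 7 - 7 = 121 - 14 ≡ 3; y = λ·(7 - 3) - 5 ≡ 0. → (3, 0)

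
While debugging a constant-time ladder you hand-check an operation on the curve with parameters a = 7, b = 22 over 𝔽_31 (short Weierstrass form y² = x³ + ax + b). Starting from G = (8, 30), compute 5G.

Repeated addition: build up to 5G.
2G: tangent at (8, 30): λ = (3·8² + 7)/(2·30) ≡ 13/29. 29⁻¹ ≡ 15 (mod 31), so λ ≡ 13·15 ≡ 9.
  x = λ² - 8 - 8 = 81 - 16 ≡ 3; y = λ·(8 - 3) - 30 ≡ 15. → (3, 15)
3G: (3, 15) + (8, 30). λ = (30 - 15)/(8 - 3) ≡ 15/5 mod 31. 5⁻¹ ≡ 25 (mod 31), so λ ≡ 3.
  x = λ² - 3 - 8 = 9 - 11 ≡ 29; y = λ·(3 - 29) - 15 ≡ 0. → (29, 0)
4G: (29, 0) + (8, 30). λ = (30 - 0)/(8 - 29) ≡ 30/10 mod 31. 10⁻¹ ≡ 28 (mod 31), so λ ≡ 3.
  x = λ² - 29 - 8 = 9 - 37 ≡ 3; y = λ·(29 - 3) - 0 ≡ 16. → (3, 16)
5G: (3, 16) + (8, 30). λ = (30 - 16)/(8 - 3) ≡ 14/5 mod 31. 5⁻¹ ≡ 25 (mod 31) since 5·25 = 125 ≡ 1, so λ ≡ 9.
  x = λ² - 3 - 8 = 81 - 11 ≡ 8; y = λ·(3 - 8) - 16 ≡ 1. → (8, 1)

(8, 1)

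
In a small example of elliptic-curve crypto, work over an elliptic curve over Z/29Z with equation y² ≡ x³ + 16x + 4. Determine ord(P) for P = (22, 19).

2P: tangent at (22, 19): λ = (3·22² + 16)/(2·19) ≡ 18/9. 9⁻¹ ≡ 13 (mod 29), so λ ≡ 18·13 ≡ 2.
  x = λ² - 22 - 22 = 4 - 44 ≡ 18; y = λ·(22 - 18) - 19 ≡ 18. → (18, 18)
3P: (18, 18) + (22, 19). λ = (19 - 18)/(22 - 18) ≡ 1/4 mod 29. 4⁻¹ ≡ 22 (mod 29), so λ ≡ 22.
  x = λ² - 18 - 22 = 484 - 40 ≡ 9; y = λ·(18 - 9) - 18 ≡ 6. → (9, 6)
4P: (9, 6) + (22, 19). λ = (19 - 6)/(22 - 9) ≡ 13/13 mod 29. 13⁻¹ ≡ 9 (mod 29), so λ ≡ 1.
  x = λ² - 9 - 22 = 1 - 31 ≡ 28; y = λ·(9 - 28) - 6 ≡ 4. → (28, 4)
5P: (28, 4) + (22, 19). λ = (19 - 4)/(22 - 28) ≡ 15/23 mod 29. 23⁻¹ ≡ 24 (mod 29), so λ ≡ 12.
  x = λ² - 28 - 22 = 144 - 50 ≡ 7; y = λ·(28 - 7) - 4 ≡ 16. → (7, 16)
6P: (7, 16) + (22, 19). λ = (19 - 16)/(22 - 7) ≡ 3/15 mod 29. 15⁻¹ ≡ 2 (mod 29), so λ ≡ 6.
  x = λ² - 7 - 22 = 36 - 29 ≡ 7; y = λ·(7 - 7) - 16 ≡ 13. → (7, 13)
7P: (7, 13) + (22, 19). λ = (19 - 13)/(22 - 7) ≡ 6/15 mod 29. 15⁻¹ ≡ 2 (mod 29), so λ ≡ 12.
  x = λ² - 7 - 22 = 144 - 29 ≡ 28; y = λ·(7 - 28) - 13 ≡ 25. → (28, 25)
8P: (28, 25) + (22, 19). λ = (19 - 25)/(22 - 28) ≡ 23/23 mod 29. 23⁻¹ ≡ 24 (mod 29), so λ ≡ 1.
  x = λ² - 28 - 22 = 1 - 50 ≡ 9; y = λ·(28 - 9) - 25 ≡ 23. → (9, 23)
9P: (9, 23) + (22, 19). λ = (19 - 23)/(22 - 9) ≡ 25/13 mod 29. 13⁻¹ ≡ 9 (mod 29), so λ ≡ 22.
  x = λ² - 9 - 22 = 484 - 31 ≡ 18; y = λ·(9 - 18) - 23 ≡ 11. → (18, 11)
10P: (18, 11) + (22, 19). λ = (19 - 11)/(22 - 18) ≡ 8/4 mod 29. 4⁻¹ ≡ 22 (mod 29) since 4·22 = 88 ≡ 1, so λ ≡ 2.
  x = λ² - 18 - 22 = 4 - 40 ≡ 22; y = λ·(18 - 22) - 11 ≡ 10. → (22, 10)
11P: (22, 10) + (22, 19): same x and y₁ ≡ -y₂, so the sum is ∞.
11P = ∞, so the order is 11.

11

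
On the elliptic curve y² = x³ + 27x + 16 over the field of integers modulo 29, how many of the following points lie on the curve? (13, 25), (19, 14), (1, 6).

1

(13, 25): 25² ≡ 16, rhs ≡ 12 → off.
(19, 14): 14² ≡ 22, rhs ≡ 22 → on.
(1, 6): 6² ≡ 7, rhs ≡ 15 → off.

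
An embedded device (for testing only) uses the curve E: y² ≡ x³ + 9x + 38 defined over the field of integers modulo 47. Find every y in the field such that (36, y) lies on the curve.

21, 26

x³ + 9x + 38 = 47018 ≡ 18 (mod 47).
Square roots of 18 mod 47: 21 and 26 (since 21² = 441 ≡ 18).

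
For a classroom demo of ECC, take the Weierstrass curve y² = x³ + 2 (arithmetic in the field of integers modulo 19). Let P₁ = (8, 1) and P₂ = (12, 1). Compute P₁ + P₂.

(18, 18)

(8, 1) + (12, 1). λ = (1 - 1)/(12 - 8) ≡ 0/4 mod 19. 4⁻¹ ≡ 5 (mod 19), so λ ≡ 0.
  x = λ² - 8 - 12 = 0 - 20 ≡ 18; y = λ·(8 - 18) - 1 ≡ 18. → (18, 18)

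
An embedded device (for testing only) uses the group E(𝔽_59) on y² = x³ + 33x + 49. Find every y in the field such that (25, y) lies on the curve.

x³ + 33x + 49 = 16499 ≡ 38 (mod 59).
38 is a non-residue mod 59; no y exists.

none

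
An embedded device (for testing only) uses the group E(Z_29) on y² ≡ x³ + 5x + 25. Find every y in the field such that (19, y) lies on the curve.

none

x³ + 5x + 25 = 6979 ≡ 19 (mod 29).
19 is a non-residue mod 29; no y exists.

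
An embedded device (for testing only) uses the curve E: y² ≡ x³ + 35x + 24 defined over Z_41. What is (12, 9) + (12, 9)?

(35, 7)

tangent at (12, 9): λ = (3·12² + 35)/(2·9) ≡ 16/18. 18⁻¹ ≡ 16 (mod 41) since 18·16 = 288 ≡ 1, so λ ≡ 16·16 ≡ 10.
  x = λ² - 12 - 12 = 100 - 24 ≡ 35; y = λ·(12 - 35) - 9 ≡ 7. → (35, 7)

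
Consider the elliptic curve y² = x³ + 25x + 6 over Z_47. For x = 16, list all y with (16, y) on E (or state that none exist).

x³ + 25x + 6 = 4502 ≡ 37 (mod 47).
Square roots of 37 mod 47: 15 and 32 (since 15² = 225 ≡ 37).

15, 32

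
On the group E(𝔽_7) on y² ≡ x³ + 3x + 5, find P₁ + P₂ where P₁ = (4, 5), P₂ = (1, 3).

(4, 2)

(4, 5) + (1, 3). λ = (3 - 5)/(1 - 4) ≡ 5/4 mod 7. 4⁻¹ ≡ 2 (mod 7), so λ ≡ 3.
  x = λ² - 4 - 1 = 9 - 5 ≡ 4; y = λ·(4 - 4) - 5 ≡ 2. → (4, 2)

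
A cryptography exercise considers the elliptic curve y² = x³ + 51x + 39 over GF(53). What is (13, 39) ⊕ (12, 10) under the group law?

(13, 39) + (12, 10). λ = (10 - 39)/(12 - 13) ≡ 24/52 mod 53. 52⁻¹ ≡ 52 (mod 53) since 52·52 = 2704 ≡ 1, so λ ≡ 29.
  x = λ² - 13 - 12 = 841 - 25 ≡ 21; y = λ·(13 - 21) - 39 ≡ 47. → (21, 47)

(21, 47)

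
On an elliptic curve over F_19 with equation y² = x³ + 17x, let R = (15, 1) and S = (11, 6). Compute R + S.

(10, 7)

(15, 1) + (11, 6). λ = (6 - 1)/(11 - 15) ≡ 5/15 mod 19. 15⁻¹ ≡ 14 (mod 19) since 15·14 = 210 ≡ 1, so λ ≡ 13.
  x = λ² - 15 - 11 = 169 - 26 ≡ 10; y = λ·(15 - 10) - 1 ≡ 7. → (10, 7)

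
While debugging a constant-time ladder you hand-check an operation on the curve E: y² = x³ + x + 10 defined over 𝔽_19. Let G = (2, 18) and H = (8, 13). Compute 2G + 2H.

(5, 8)

First 2G:
Repeated addition: build up to 2G.
2G: tangent at (2, 18): λ = (3·2² + 1)/(2·18) ≡ 13/17. 17⁻¹ ≡ 9 (mod 19), so λ ≡ 13·9 ≡ 3.
  x = λ² - 2 - 2 = 9 - 4 ≡ 5; y = λ·(2 - 5) - 18 ≡ 11. → (5, 11)
2G = (5, 11).
Next 2H:
Repeated addition: build up to 2H.
2H: tangent at (8, 13): λ = (3·8² + 1)/(2·13) ≡ 3/7. 7⁻¹ ≡ 11 (mod 19) since 7·11 = 77 ≡ 1, so λ ≡ 3·11 ≡ 14.
  x = λ² - 8 - 8 = 196 - 16 ≡ 9; y = λ·(8 - 9) - 13 ≡ 11. → (9, 11)
2H = (9, 11).
Finally 2G + 2H:
(5, 11) + (9, 11). λ = (11 - 11)/(9 - 5) ≡ 0/4 mod 19. 4⁻¹ ≡ 5 (mod 19), so λ ≡ 0.
  x = λ² - 5 - 9 = 0 - 14 ≡ 5; y = λ·(5 - 5) - 11 ≡ 8. → (5, 8)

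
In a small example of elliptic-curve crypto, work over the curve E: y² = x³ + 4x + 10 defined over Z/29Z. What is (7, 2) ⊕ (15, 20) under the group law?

(3, 7)

(7, 2) + (15, 20). λ = (20 - 2)/(15 - 7) ≡ 18/8 mod 29. 8⁻¹ ≡ 11 (mod 29) since 8·11 = 88 ≡ 1, so λ ≡ 24.
  x = λ² - 7 - 15 = 576 - 22 ≡ 3; y = λ·(7 - 3) - 2 ≡ 7. → (3, 7)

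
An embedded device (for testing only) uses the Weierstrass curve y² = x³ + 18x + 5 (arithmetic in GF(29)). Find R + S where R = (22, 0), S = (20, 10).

(22, 0) + (20, 10). λ = (10 - 0)/(20 - 22) ≡ 10/27 mod 29. 27⁻¹ ≡ 14 (mod 29), so λ ≡ 24.
  x = λ² - 22 - 20 = 576 - 42 ≡ 12; y = λ·(22 - 12) - 0 ≡ 8. → (12, 8)

(12, 8)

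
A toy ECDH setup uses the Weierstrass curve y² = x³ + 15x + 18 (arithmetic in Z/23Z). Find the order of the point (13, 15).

2P: tangent at (13, 15): λ = (3·13² + 15)/(2·15) ≡ 16/7. 7⁻¹ ≡ 10 (mod 23) since 7·10 = 70 ≡ 1, so λ ≡ 16·10 ≡ 22.
  x = λ² - 13 - 13 = 484 - 26 ≡ 21; y = λ·(13 - 21) - 15 ≡ 16. → (21, 16)
3P: (21, 16) + (13, 15). λ = (15 - 16)/(13 - 21) ≡ 22/15 mod 23. 15⁻¹ ≡ 20 (mod 23), so λ ≡ 3.
  x = λ² - 21 - 13 = 9 - 34 ≡ 21; y = λ·(21 - 21) - 16 ≡ 7. → (21, 7)
4P: (21, 7) + (13, 15). λ = (15 - 7)/(13 - 21) ≡ 8/15 mod 23. 15⁻¹ ≡ 20 (mod 23), so λ ≡ 22.
  x = λ² - 21 - 13 = 484 - 34 ≡ 13; y = λ·(21 - 13) - 7 ≡ 8. → (13, 8)
5P: (13, 8) + (13, 15): same x and y₁ ≡ -y₂, so the sum is ∞.
5P = ∞, so the order is 5.

5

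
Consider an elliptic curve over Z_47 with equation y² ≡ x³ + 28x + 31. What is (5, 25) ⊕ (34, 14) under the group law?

(5, 25) + (34, 14). λ = (14 - 25)/(34 - 5) ≡ 36/29 mod 47. 29⁻¹ ≡ 13 (mod 47), so λ ≡ 45.
  x = λ² - 5 - 34 = 2025 - 39 ≡ 12; y = λ·(5 - 12) - 25 ≡ 36. → (12, 36)

(12, 36)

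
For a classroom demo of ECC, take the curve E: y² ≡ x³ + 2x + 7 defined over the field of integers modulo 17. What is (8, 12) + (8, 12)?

tangent at (8, 12): λ = (3·8² + 2)/(2·12) ≡ 7/7. 7⁻¹ ≡ 5 (mod 17) since 7·5 = 35 ≡ 1, so λ ≡ 7·5 ≡ 1.
  x = λ² - 8 - 8 = 1 - 16 ≡ 2; y = λ·(8 - 2) - 12 ≡ 11. → (2, 11)

(2, 11)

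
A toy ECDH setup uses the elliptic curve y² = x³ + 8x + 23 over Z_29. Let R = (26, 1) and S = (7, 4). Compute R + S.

(26, 1) + (7, 4). λ = (4 - 1)/(7 - 26) ≡ 3/10 mod 29. 10⁻¹ ≡ 3 (mod 29), so λ ≡ 9.
  x = λ² - 26 - 7 = 81 - 33 ≡ 19; y = λ·(26 - 19) - 1 ≡ 4. → (19, 4)

(19, 4)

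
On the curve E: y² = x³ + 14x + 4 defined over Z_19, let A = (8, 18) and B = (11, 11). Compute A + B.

(8, 18) + (11, 11). λ = (11 - 18)/(11 - 8) ≡ 12/3 mod 19. 3⁻¹ ≡ 13 (mod 19), so λ ≡ 4.
  x = λ² - 8 - 11 = 16 - 19 ≡ 16; y = λ·(8 - 16) - 18 ≡ 7. → (16, 7)

(16, 7)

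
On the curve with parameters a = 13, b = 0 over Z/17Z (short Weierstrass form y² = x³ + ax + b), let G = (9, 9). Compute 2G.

(0, 0)

tangent at (9, 9): λ = (3·9² + 13)/(2·9) ≡ 1/1. 1⁻¹ ≡ 1 (mod 17), so λ ≡ 1·1 ≡ 1.
  x = λ² - 9 - 9 = 1 - 18 ≡ 0; y = λ·(9 - 0) - 9 ≡ 0. → (0, 0)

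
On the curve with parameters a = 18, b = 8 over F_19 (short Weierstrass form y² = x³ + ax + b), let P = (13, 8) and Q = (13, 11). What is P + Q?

The two points share x = 13 and their y-coordinates satisfy 8 + 11 ≡ 0 (mod 19), so they are inverses. Their sum is O.

O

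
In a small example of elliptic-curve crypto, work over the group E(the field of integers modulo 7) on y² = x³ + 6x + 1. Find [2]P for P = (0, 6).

(2, 0)

tangent at (0, 6): λ = (3·0² + 6)/(2·6) ≡ 6/5. 5⁻¹ ≡ 3 (mod 7) since 5·3 = 15 ≡ 1, so λ ≡ 6·3 ≡ 4.
  x = λ² - 0 - 0 = 16 - 0 ≡ 2; y = λ·(0 - 2) - 6 ≡ 0. → (2, 0)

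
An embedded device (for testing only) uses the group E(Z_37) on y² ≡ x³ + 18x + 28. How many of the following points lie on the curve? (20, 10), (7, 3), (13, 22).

1

(20, 10): 10² ≡ 26, rhs ≡ 26 → on.
(7, 3): 3² ≡ 9, rhs ≡ 16 → off.
(13, 22): 22² ≡ 3, rhs ≡ 17 → off.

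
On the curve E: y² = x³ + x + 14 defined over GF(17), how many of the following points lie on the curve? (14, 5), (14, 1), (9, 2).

2

(14, 5): 5² ≡ 8, rhs ≡ 1 → off.
(14, 1): 1² ≡ 1, rhs ≡ 1 → on.
(9, 2): 2² ≡ 4, rhs ≡ 4 → on.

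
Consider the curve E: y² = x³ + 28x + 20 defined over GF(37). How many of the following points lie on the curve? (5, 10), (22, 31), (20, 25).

(5, 10): 10² ≡ 26, rhs ≡ 26 → on.
(22, 31): 31² ≡ 36, rhs ≡ 36 → on.
(20, 25): 25² ≡ 33, rhs ≡ 33 → on.

3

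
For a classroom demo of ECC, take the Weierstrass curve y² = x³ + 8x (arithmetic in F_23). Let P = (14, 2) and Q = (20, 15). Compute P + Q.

(14, 2) + (20, 15). λ = (15 - 2)/(20 - 14) ≡ 13/6 mod 23. 6⁻¹ ≡ 4 (mod 23) since 6·4 = 24 ≡ 1, so λ ≡ 6.
  x = λ² - 14 - 20 = 36 - 34 ≡ 2; y = λ·(14 - 2) - 2 ≡ 1. → (2, 1)

(2, 1)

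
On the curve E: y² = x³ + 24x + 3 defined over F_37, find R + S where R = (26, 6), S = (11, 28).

(1, 19)

(26, 6) + (11, 28). λ = (28 - 6)/(11 - 26) ≡ 22/22 mod 37. 22⁻¹ ≡ 32 (mod 37) since 22·32 = 704 ≡ 1, so λ ≡ 1.
  x = λ² - 26 - 11 = 1 - 37 ≡ 1; y = λ·(26 - 1) - 6 ≡ 19. → (1, 19)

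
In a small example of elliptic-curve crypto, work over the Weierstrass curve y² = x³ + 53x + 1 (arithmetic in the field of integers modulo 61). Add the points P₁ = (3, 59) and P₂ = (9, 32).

(54, 18)

(3, 59) + (9, 32). λ = (32 - 59)/(9 - 3) ≡ 34/6 mod 61. 6⁻¹ ≡ 51 (mod 61) since 6·51 = 306 ≡ 1, so λ ≡ 26.
  x = λ² - 3 - 9 = 676 - 12 ≡ 54; y = λ·(3 - 54) - 59 ≡ 18. → (54, 18)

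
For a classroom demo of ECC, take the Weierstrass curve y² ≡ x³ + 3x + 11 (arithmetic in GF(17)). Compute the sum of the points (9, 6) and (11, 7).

(10, 2)

(9, 6) + (11, 7). λ = (7 - 6)/(11 - 9) ≡ 1/2 mod 17. 2⁻¹ ≡ 9 (mod 17), so λ ≡ 9.
  x = λ² - 9 - 11 = 81 - 20 ≡ 10; y = λ·(9 - 10) - 6 ≡ 2. → (10, 2)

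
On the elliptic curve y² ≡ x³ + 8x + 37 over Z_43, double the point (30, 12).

(21, 36)

tangent at (30, 12): λ = (3·30² + 8)/(2·12) ≡ 42/24. 24⁻¹ ≡ 9 (mod 43) since 24·9 = 216 ≡ 1, so λ ≡ 42·9 ≡ 34.
  x = λ² - 30 - 30 = 1156 - 60 ≡ 21; y = λ·(30 - 21) - 12 ≡ 36. → (21, 36)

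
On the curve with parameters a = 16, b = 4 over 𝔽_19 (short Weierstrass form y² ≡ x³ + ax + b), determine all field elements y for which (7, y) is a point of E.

x³ + 16x + 4 = 459 ≡ 3 (mod 19).
3 is a non-residue mod 19; no y exists.

none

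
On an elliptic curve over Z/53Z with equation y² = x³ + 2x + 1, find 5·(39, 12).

(2, 38)

Write Q = (39, 12).
Double-and-add on 5 = (101)₂. Start with Q = (39, 12) for the leading 1-bit.
double: tangent at (39, 12): λ = (3·39² + 2)/(2·12) ≡ 7/24. 24⁻¹ ≡ 42 (mod 53) since 24·42 = 1008 ≡ 1, so λ ≡ 7·42 ≡ 29.
  x = λ² - 39 - 39 = 841 - 78 ≡ 21; y = λ·(39 - 21) - 12 ≡ 33. → (21, 33)
double: tangent at (21, 33): λ = (3·21² + 2)/(2·33) ≡ 0/13. 13⁻¹ ≡ 49 (mod 53) since 13·49 = 637 ≡ 1, so λ ≡ 0·49 ≡ 0.
  x = λ² - 21 - 21 = 0 - 42 ≡ 11; y = λ·(21 - 11) - 33 ≡ 20. → (11, 20)
add Q: (11, 20) + (39, 12). λ = (12 - 20)/(39 - 11) ≡ 45/28 mod 53. 28⁻¹ ≡ 36 (mod 53) since 28·36 = 1008 ≡ 1, so λ ≡ 30.
  x = λ² - 11 - 39 = 900 - 50 ≡ 2; y = λ·(11 - 2) - 20 ≡ 38. → (2, 38)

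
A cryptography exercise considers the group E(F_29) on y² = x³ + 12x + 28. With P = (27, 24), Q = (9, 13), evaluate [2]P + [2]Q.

(16, 13)

First 2P:
Repeated addition: build up to 2P.
2P: tangent at (27, 24): λ = (3·27² + 12)/(2·24) ≡ 24/19. 19⁻¹ ≡ 26 (mod 29), so λ ≡ 24·26 ≡ 15.
  x = λ² - 27 - 27 = 225 - 54 ≡ 26; y = λ·(27 - 26) - 24 ≡ 20. → (26, 20)
2P = (26, 20).
Next 2Q:
Repeated addition: build up to 2Q.
2Q: tangent at (9, 13): λ = (3·9² + 12)/(2·13) ≡ 23/26. 26⁻¹ ≡ 19 (mod 29) since 26·19 = 494 ≡ 1, so λ ≡ 23·19 ≡ 2.
  x = λ² - 9 - 9 = 4 - 18 ≡ 15; y = λ·(9 - 15) - 13 ≡ 4. → (15, 4)
2Q = (15, 4).
Finally 2P + 2Q:
(26, 20) + (15, 4). λ = (4 - 20)/(15 - 26) ≡ 13/18 mod 29. 18⁻¹ ≡ 21 (mod 29), so λ ≡ 12.
  x = λ² - 26 - 15 = 144 - 41 ≡ 16; y = λ·(26 - 16) - 20 ≡ 13. → (16, 13)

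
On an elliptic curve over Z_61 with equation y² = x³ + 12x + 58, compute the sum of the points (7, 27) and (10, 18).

(7, 27) + (10, 18). λ = (18 - 27)/(10 - 7) ≡ 52/3 mod 61. 3⁻¹ ≡ 41 (mod 61), so λ ≡ 58.
  x = λ² - 7 - 10 = 3364 - 17 ≡ 53; y = λ·(7 - 53) - 27 ≡ 50. → (53, 50)

(53, 50)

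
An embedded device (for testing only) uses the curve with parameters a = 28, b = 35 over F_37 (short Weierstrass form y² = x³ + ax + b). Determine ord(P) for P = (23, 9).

2P: tangent at (23, 9): λ = (3·23² + 28)/(2·9) ≡ 24/18. 18⁻¹ ≡ 35 (mod 37) since 18·35 = 630 ≡ 1, so λ ≡ 24·35 ≡ 26.
  x = λ² - 23 - 23 = 676 - 46 ≡ 1; y = λ·(23 - 1) - 9 ≡ 8. → (1, 8)
3P: (1, 8) + (23, 9). λ = (9 - 8)/(23 - 1) ≡ 1/22 mod 37. 22⁻¹ ≡ 32 (mod 37), so λ ≡ 32.
  x = λ² - 1 - 23 = 1024 - 24 ≡ 1; y = λ·(1 - 1) - 8 ≡ 29. → (1, 29)
4P: (1, 29) + (23, 9). λ = (9 - 29)/(23 - 1) ≡ 17/22 mod 37. 22⁻¹ ≡ 32 (mod 37) since 22·32 = 704 ≡ 1, so λ ≡ 26.
  x = λ² - 1 - 23 = 676 - 24 ≡ 23; y = λ·(1 - 23) - 29 ≡ 28. → (23, 28)
5P: (23, 28) + (23, 9): same x and y₁ ≡ -y₂, so the sum is 𝒪.
5P = 𝒪, so the order is 5.

5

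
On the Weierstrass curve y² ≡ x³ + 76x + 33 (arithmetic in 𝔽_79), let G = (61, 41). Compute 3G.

Repeated addition: build up to 3G.
2G: tangent at (61, 41): λ = (3·61² + 76)/(2·41) ≡ 21/3. 3⁻¹ ≡ 53 (mod 79), so λ ≡ 21·53 ≡ 7.
  x = λ² - 61 - 61 = 49 - 122 ≡ 6; y = λ·(61 - 6) - 41 ≡ 28. → (6, 28)
3G: (6, 28) + (61, 41). λ = (41 - 28)/(61 - 6) ≡ 13/55 mod 79. 55⁻¹ ≡ 23 (mod 79), so λ ≡ 62.
  x = λ² - 6 - 61 = 3844 - 67 ≡ 64; y = λ·(6 - 64) - 28 ≡ 10. → (64, 10)

(64, 10)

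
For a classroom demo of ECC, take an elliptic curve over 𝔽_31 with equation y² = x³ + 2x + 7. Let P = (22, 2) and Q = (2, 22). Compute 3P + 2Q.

First 3P:
Repeated addition: build up to 3P.
2P: tangent at (22, 2): λ = (3·22² + 2)/(2·2) ≡ 28/4. 4⁻¹ ≡ 8 (mod 31) since 4·8 = 32 ≡ 1, so λ ≡ 28·8 ≡ 7.
  x = λ² - 22 - 22 = 49 - 44 ≡ 5; y = λ·(22 - 5) - 2 ≡ 24. → (5, 24)
3P: (5, 24) + (22, 2). λ = (2 - 24)/(22 - 5) ≡ 9/17 mod 31. 17⁻¹ ≡ 11 (mod 31), so λ ≡ 6.
  x = λ² - 5 - 22 = 36 - 27 ≡ 9; y = λ·(5 - 9) - 24 ≡ 14. → (9, 14)
3P = (9, 14).
Next 2Q:
Repeated addition: build up to 2Q.
2Q: tangent at (2, 22): λ = (3·2² + 2)/(2·22) ≡ 14/13. 13⁻¹ ≡ 12 (mod 31) since 13·12 = 156 ≡ 1, so λ ≡ 14·12 ≡ 13.
  x = λ² - 2 - 2 = 169 - 4 ≡ 10; y = λ·(2 - 10) - 22 ≡ 29. → (10, 29)
2Q = (10, 29).
Finally 3P + 2Q:
(9, 14) + (10, 29). λ = (29 - 14)/(10 - 9) ≡ 15/1 mod 31. 1⁻¹ ≡ 1 (mod 31), so λ ≡ 15.
  x = λ² - 9 - 10 = 225 - 19 ≡ 20; y = λ·(9 - 20) - 14 ≡ 7. → (20, 7)

(20, 7)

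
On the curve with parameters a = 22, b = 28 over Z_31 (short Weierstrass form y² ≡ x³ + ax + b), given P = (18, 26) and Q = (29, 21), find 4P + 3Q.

(27, 0)

First 4P:
Double-and-add on 4 = (100)₂. Start with P = (18, 26) for the leading 1-bit.
double: tangent at (18, 26): λ = (3·18² + 22)/(2·26) ≡ 2/21. 21⁻¹ ≡ 3 (mod 31) since 21·3 = 63 ≡ 1, so λ ≡ 2·3 ≡ 6.
  x = λ² - 18 - 18 = 36 - 36 ≡ 0; y = λ·(18 - 0) - 26 ≡ 20. → (0, 20)
double: tangent at (0, 20): λ = (3·0² + 22)/(2·20) ≡ 22/9. 9⁻¹ ≡ 7 (mod 31) since 9·7 = 63 ≡ 1, so λ ≡ 22·7 ≡ 30.
  x = λ² - 0 - 0 = 900 - 0 ≡ 1; y = λ·(0 - 1) - 20 ≡ 12. → (1, 12)
4P = (1, 12).
Next 3Q:
Repeated addition: build up to 3Q.
2Q: tangent at (29, 21): λ = (3·29² + 22)/(2·21) ≡ 3/11. 11⁻¹ ≡ 17 (mod 31), so λ ≡ 3·17 ≡ 20.
  x = λ² - 29 - 29 = 400 - 58 ≡ 1; y = λ·(29 - 1) - 21 ≡ 12. → (1, 12)
3Q: (1, 12) + (29, 21). λ = (21 - 12)/(29 - 1) ≡ 9/28 mod 31. 28⁻¹ ≡ 10 (mod 31) since 28·10 = 280 ≡ 1, so λ ≡ 28.
  x = λ² - 1 - 29 = 784 - 30 ≡ 10; y = λ·(1 - 10) - 12 ≡ 15. → (10, 15)
3Q = (10, 15).
Finally 4P + 3Q:
(1, 12) + (10, 15). λ = (15 - 12)/(10 - 1) ≡ 3/9 mod 31. 9⁻¹ ≡ 7 (mod 31), so λ ≡ 21.
  x = λ² - 1 - 10 = 441 - 11 ≡ 27; y = λ·(1 - 27) - 12 ≡ 0. → (27, 0)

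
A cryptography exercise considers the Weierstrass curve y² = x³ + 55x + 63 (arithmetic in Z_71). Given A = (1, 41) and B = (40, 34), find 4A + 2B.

First 4A:
Double-and-add on 4 = (100)₂. Start with A = (1, 41) for the leading 1-bit.
double: tangent at (1, 41): λ = (3·1² + 55)/(2·41) ≡ 58/11. 11⁻¹ ≡ 13 (mod 71), so λ ≡ 58·13 ≡ 44.
  x = λ² - 1 - 1 = 1936 - 2 ≡ 17; y = λ·(1 - 17) - 41 ≡ 36. → (17, 36)
double: tangent at (17, 36): λ = (3·17² + 55)/(2·36) ≡ 70/1. 1⁻¹ ≡ 1 (mod 71), so λ ≡ 70·1 ≡ 70.
  x = λ² - 17 - 17 = 4900 - 34 ≡ 38; y = λ·(17 - 38) - 36 ≡ 56. → (38, 56)
4A = (38, 56).
Next 2B:
Repeated addition: build up to 2B.
2B: tangent at (40, 34): λ = (3·40² + 55)/(2·34) ≡ 27/68. 68⁻¹ ≡ 47 (mod 71) since 68·47 = 3196 ≡ 1, so λ ≡ 27·47 ≡ 62.
  x = λ² - 40 - 40 = 3844 - 80 ≡ 1; y = λ·(40 - 1) - 34 ≡ 41. → (1, 41)
2B = (1, 41).
Finally 4A + 2B:
(38, 56) + (1, 41). λ = (41 - 56)/(1 - 38) ≡ 56/34 mod 71. 34⁻¹ ≡ 23 (mod 71) since 34·23 = 782 ≡ 1, so λ ≡ 10.
  x = λ² - 38 - 1 = 100 - 39 ≡ 61; y = λ·(38 - 61) - 56 ≡ 69. → (61, 69)

(61, 69)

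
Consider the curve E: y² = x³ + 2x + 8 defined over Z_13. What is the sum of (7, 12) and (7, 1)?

O

The two points share x = 7 and their y-coordinates satisfy 12 + 1 ≡ 0 (mod 13), so they are inverses. Their sum is the point at infinity.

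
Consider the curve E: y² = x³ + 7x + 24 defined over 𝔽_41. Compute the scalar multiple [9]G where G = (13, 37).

Repeated addition: build up to 9G.
2G: tangent at (13, 37): λ = (3·13² + 7)/(2·37) ≡ 22/33. 33⁻¹ ≡ 5 (mod 41), so λ ≡ 22·5 ≡ 28.
  x = λ² - 13 - 13 = 784 - 26 ≡ 20; y = λ·(13 - 20) - 37 ≡ 13. → (20, 13)
3G: (20, 13) + (13, 37). λ = (37 - 13)/(13 - 20) ≡ 24/34 mod 41. 34⁻¹ ≡ 35 (mod 41), so λ ≡ 20.
  x = λ² - 20 - 13 = 400 - 33 ≡ 39; y = λ·(20 - 39) - 13 ≡ 17. → (39, 17)
4G: (39, 17) + (13, 37). λ = (37 - 17)/(13 - 39) ≡ 20/15 mod 41. 15⁻¹ ≡ 11 (mod 41) since 15·11 = 165 ≡ 1, so λ ≡ 15.
  x = λ² - 39 - 13 = 225 - 52 ≡ 9; y = λ·(39 - 9) - 17 ≡ 23. → (9, 23)
5G: (9, 23) + (13, 37). λ = (37 - 23)/(13 - 9) ≡ 14/4 mod 41. 4⁻¹ ≡ 31 (mod 41), so λ ≡ 24.
  x = λ² - 9 - 13 = 576 - 22 ≡ 21; y = λ·(9 - 21) - 23 ≡ 17. → (21, 17)
6G: (21, 17) + (13, 37). λ = (37 - 17)/(13 - 21) ≡ 20/33 mod 41. 33⁻¹ ≡ 5 (mod 41) since 33·5 = 165 ≡ 1, so λ ≡ 18.
  x = λ² - 21 - 13 = 324 - 34 ≡ 3; y = λ·(21 - 3) - 17 ≡ 20. → (3, 20)
7G: (3, 20) + (13, 37). λ = (37 - 20)/(13 - 3) ≡ 17/10 mod 41. 10⁻¹ ≡ 37 (mod 41) since 10·37 = 370 ≡ 1, so λ ≡ 14.
  x = λ² - 3 - 13 = 196 - 16 ≡ 16; y = λ·(3 - 16) - 20 ≡ 3. → (16, 3)
8G: (16, 3) + (13, 37). λ = (37 - 3)/(13 - 16) ≡ 34/38 mod 41. 38⁻¹ ≡ 27 (mod 41) since 38·27 = 1026 ≡ 1, so λ ≡ 16.
  x = λ² - 16 - 13 = 256 - 29 ≡ 22; y = λ·(16 - 22) - 3 ≡ 24. → (22, 24)
9G: (22, 24) + (13, 37). λ = (37 - 24)/(13 - 22) ≡ 13/32 mod 41. 32⁻¹ ≡ 9 (mod 41) since 32·9 = 288 ≡ 1, so λ ≡ 35.
  x = λ² - 22 - 13 = 1225 - 35 ≡ 1; y = λ·(22 - 1) - 24 ≡ 14. → (1, 14)

(1, 14)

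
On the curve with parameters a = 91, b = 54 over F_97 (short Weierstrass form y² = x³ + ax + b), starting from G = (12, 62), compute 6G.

(41, 21)

Double-and-add on 6 = (110)₂. Start with G = (12, 62) for the leading 1-bit.
double: tangent at (12, 62): λ = (3·12² + 91)/(2·62) ≡ 38/27. 27⁻¹ ≡ 18 (mod 97) since 27·18 = 486 ≡ 1, so λ ≡ 38·18 ≡ 5.
  x = λ² - 12 - 12 = 25 - 24 ≡ 1; y = λ·(12 - 1) - 62 ≡ 90. → (1, 90)
add G: (1, 90) + (12, 62). λ = (62 - 90)/(12 - 1) ≡ 69/11 mod 97. 11⁻¹ ≡ 53 (mod 97), so λ ≡ 68.
  x = λ² - 1 - 12 = 4624 - 13 ≡ 52; y = λ·(1 - 52) - 90 ≡ 31. → (52, 31)
double: tangent at (52, 31): λ = (3·52² + 91)/(2·31) ≡ 55/62. 62⁻¹ ≡ 36 (mod 97) since 62·36 = 2232 ≡ 1, so λ ≡ 55·36 ≡ 40.
  x = λ² - 52 - 52 = 1600 - 104 ≡ 41; y = λ·(52 - 41) - 31 ≡ 21. → (41, 21)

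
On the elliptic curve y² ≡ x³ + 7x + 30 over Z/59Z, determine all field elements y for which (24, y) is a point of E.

none

x³ + 7x + 30 = 14022 ≡ 39 (mod 59).
39 is a non-residue mod 59; no y exists.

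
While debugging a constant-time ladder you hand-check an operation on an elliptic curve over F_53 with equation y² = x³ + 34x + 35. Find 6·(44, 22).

Write G = (44, 22).
Double-and-add on 6 = (110)₂. Start with G = (44, 22) for the leading 1-bit.
double: tangent at (44, 22): λ = (3·44² + 34)/(2·22) ≡ 12/44. 44⁻¹ ≡ 47 (mod 53) since 44·47 = 2068 ≡ 1, so λ ≡ 12·47 ≡ 34.
  x = λ² - 44 - 44 = 1156 - 88 ≡ 8; y = λ·(44 - 8) - 22 ≡ 36. → (8, 36)
add G: (8, 36) + (44, 22). λ = (22 - 36)/(44 - 8) ≡ 39/36 mod 53. 36⁻¹ ≡ 28 (mod 53), so λ ≡ 32.
  x = λ² - 8 - 44 = 1024 - 52 ≡ 18; y = λ·(8 - 18) - 36 ≡ 15. → (18, 15)
double: tangent at (18, 15): λ = (3·18² + 34)/(2·15) ≡ 52/30. 30⁻¹ ≡ 23 (mod 53) since 30·23 = 690 ≡ 1, so λ ≡ 52·23 ≡ 30.
  x = λ² - 18 - 18 = 900 - 36 ≡ 16; y = λ·(18 - 16) - 15 ≡ 45. → (16, 45)

(16, 45)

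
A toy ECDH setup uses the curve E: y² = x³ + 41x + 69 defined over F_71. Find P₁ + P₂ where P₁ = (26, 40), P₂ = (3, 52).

(26, 40) + (3, 52). λ = (52 - 40)/(3 - 26) ≡ 12/48 mod 71. 48⁻¹ ≡ 37 (mod 71), so λ ≡ 18.
  x = λ² - 26 - 3 = 324 - 29 ≡ 11; y = λ·(26 - 11) - 40 ≡ 17. → (11, 17)

(11, 17)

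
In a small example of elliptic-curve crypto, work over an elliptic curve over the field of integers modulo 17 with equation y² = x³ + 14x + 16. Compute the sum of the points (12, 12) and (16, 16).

(7, 10)

(12, 12) + (16, 16). λ = (16 - 12)/(16 - 12) ≡ 4/4 mod 17. 4⁻¹ ≡ 13 (mod 17), so λ ≡ 1.
  x = λ² - 12 - 16 = 1 - 28 ≡ 7; y = λ·(12 - 7) - 12 ≡ 10. → (7, 10)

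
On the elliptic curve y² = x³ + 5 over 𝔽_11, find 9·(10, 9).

Write P = (10, 9).
Repeated addition: build up to 9P.
2P: tangent at (10, 9): λ = (3·10² + 0)/(2·9) ≡ 3/7. 7⁻¹ ≡ 8 (mod 11), so λ ≡ 3·8 ≡ 2.
  x = λ² - 10 - 10 = 4 - 20 ≡ 6; y = λ·(10 - 6) - 9 ≡ 10. → (6, 10)
3P: (6, 10) + (10, 9). λ = (9 - 10)/(10 - 6) ≡ 10/4 mod 11. 4⁻¹ ≡ 3 (mod 11) since 4·3 = 12 ≡ 1, so λ ≡ 8.
  x = λ² - 6 - 10 = 64 - 16 ≡ 4; y = λ·(6 - 4) - 10 ≡ 6. → (4, 6)
4P: (4, 6) + (10, 9). λ = (9 - 6)/(10 - 4) ≡ 3/6 mod 11. 6⁻¹ ≡ 2 (mod 11) since 6·2 = 12 ≡ 1, so λ ≡ 6.
  x = λ² - 4 - 10 = 36 - 14 ≡ 0; y = λ·(4 - 0) - 6 ≡ 7. → (0, 7)
5P: (0, 7) + (10, 9). λ = (9 - 7)/(10 - 0) ≡ 2/10 mod 11. 10⁻¹ ≡ 10 (mod 11), so λ ≡ 9.
  x = λ² - 0 - 10 = 81 - 10 ≡ 5; y = λ·(0 - 5) - 7 ≡ 3. → (5, 3)
6P: (5, 3) + (10, 9). λ = (9 - 3)/(10 - 5) ≡ 6/5 mod 11. 5⁻¹ ≡ 9 (mod 11) since 5·9 = 45 ≡ 1, so λ ≡ 10.
  x = λ² - 5 - 10 = 100 - 15 ≡ 8; y = λ·(5 - 8) - 3 ≡ 0. → (8, 0)
7P: (8, 0) + (10, 9). λ = (9 - 0)/(10 - 8) ≡ 9/2 mod 11. 2⁻¹ ≡ 6 (mod 11) since 2·6 = 12 ≡ 1, so λ ≡ 10.
  x = λ² - 8 - 10 = 100 - 18 ≡ 5; y = λ·(8 - 5) - 0 ≡ 8. → (5, 8)
8P: (5, 8) + (10, 9). λ = (9 - 8)/(10 - 5) ≡ 1/5 mod 11. 5⁻¹ ≡ 9 (mod 11), so λ ≡ 9.
  x = λ² - 5 - 10 = 81 - 15 ≡ 0; y = λ·(5 - 0) - 8 ≡ 4. → (0, 4)
9P: (0, 4) + (10, 9). λ = (9 - 4)/(10 - 0) ≡ 5/10 mod 11. 10⁻¹ ≡ 10 (mod 11) since 10·10 = 100 ≡ 1, so λ ≡ 6.
  x = λ² - 0 - 10 = 36 - 10 ≡ 4; y = λ·(0 - 4) - 4 ≡ 5. → (4, 5)

(4, 5)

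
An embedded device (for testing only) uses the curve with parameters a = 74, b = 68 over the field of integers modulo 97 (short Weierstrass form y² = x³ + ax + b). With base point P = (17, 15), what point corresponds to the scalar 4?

Double-and-add on 4 = (100)₂. Start with P = (17, 15) for the leading 1-bit.
double: tangent at (17, 15): λ = (3·17² + 74)/(2·15) ≡ 68/30. 30⁻¹ ≡ 55 (mod 97) since 30·55 = 1650 ≡ 1, so λ ≡ 68·55 ≡ 54.
  x = λ² - 17 - 17 = 2916 - 34 ≡ 69; y = λ·(17 - 69) - 15 ≡ 87. → (69, 87)
double: tangent at (69, 87): λ = (3·69² + 74)/(2·87) ≡ 1/77. 77⁻¹ ≡ 63 (mod 97) since 77·63 = 4851 ≡ 1, so λ ≡ 1·63 ≡ 63.
  x = λ² - 69 - 69 = 3969 - 138 ≡ 48; y = λ·(69 - 48) - 87 ≡ 72. → (48, 72)

(48, 72)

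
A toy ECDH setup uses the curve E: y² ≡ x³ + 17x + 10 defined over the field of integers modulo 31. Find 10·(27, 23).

(4, 24)

Write P = (27, 23).
Double-and-add on 10 = (1010)₂. Start with P = (27, 23) for the leading 1-bit.
double: tangent at (27, 23): λ = (3·27² + 17)/(2·23) ≡ 3/15. 15⁻¹ ≡ 29 (mod 31), so λ ≡ 3·29 ≡ 25.
  x = λ² - 27 - 27 = 625 - 54 ≡ 13; y = λ·(27 - 13) - 23 ≡ 17. → (13, 17)
double: tangent at (13, 17): λ = (3·13² + 17)/(2·17) ≡ 28/3. 3⁻¹ ≡ 21 (mod 31) since 3·21 = 63 ≡ 1, so λ ≡ 28·21 ≡ 30.
  x = λ² - 13 - 13 = 900 - 26 ≡ 6; y = λ·(13 - 6) - 17 ≡ 7. → (6, 7)
add P: (6, 7) + (27, 23). λ = (23 - 7)/(27 - 6) ≡ 16/21 mod 31. 21⁻¹ ≡ 3 (mod 31) since 21·3 = 63 ≡ 1, so λ ≡ 17.
  x = λ² - 6 - 27 = 289 - 33 ≡ 8; y = λ·(6 - 8) - 7 ≡ 21. → (8, 21)
double: tangent at (8, 21): λ = (3·8² + 17)/(2·21) ≡ 23/11. 11⁻¹ ≡ 17 (mod 31) since 11·17 = 187 ≡ 1, so λ ≡ 23·17 ≡ 19.
  x = λ² - 8 - 8 = 361 - 16 ≡ 4; y = λ·(8 - 4) - 21 ≡ 24. → (4, 24)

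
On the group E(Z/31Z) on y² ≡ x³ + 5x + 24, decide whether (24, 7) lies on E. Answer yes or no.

y² = 7² ≡ 18; x³ + 5x + 24 = 13968 ≡ 18 (mod 31). 18 = 18.

yes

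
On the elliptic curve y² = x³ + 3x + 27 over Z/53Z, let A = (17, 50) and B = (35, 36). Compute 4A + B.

(34, 52)

First 4A:
Double-and-add on 4 = (100)₂. Start with A = (17, 50) for the leading 1-bit.
double: tangent at (17, 50): λ = (3·17² + 3)/(2·50) ≡ 22/47. 47⁻¹ ≡ 44 (mod 53), so λ ≡ 22·44 ≡ 14.
  x = λ² - 17 - 17 = 196 - 34 ≡ 3; y = λ·(17 - 3) - 50 ≡ 40. → (3, 40)
double: tangent at (3, 40): λ = (3·3² + 3)/(2·40) ≡ 30/27. 27⁻¹ ≡ 2 (mod 53) since 27·2 = 54 ≡ 1, so λ ≡ 30·2 ≡ 7.
  x = λ² - 3 - 3 = 49 - 6 ≡ 43; y = λ·(3 - 43) - 40 ≡ 51. → (43, 51)
4A = (43, 51).
Finally 4A + B:
(43, 51) + (35, 36). λ = (36 - 51)/(35 - 43) ≡ 38/45 mod 53. 45⁻¹ ≡ 33 (mod 53) since 45·33 = 1485 ≡ 1, so λ ≡ 35.
  x = λ² - 43 - 35 = 1225 - 78 ≡ 34; y = λ·(43 - 34) - 51 ≡ 52. → (34, 52)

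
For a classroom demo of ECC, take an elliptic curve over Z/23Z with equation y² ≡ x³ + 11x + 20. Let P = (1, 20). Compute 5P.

Repeated addition: build up to 5P.
2P: tangent at (1, 20): λ = (3·1² + 11)/(2·20) ≡ 14/17. 17⁻¹ ≡ 19 (mod 23) since 17·19 = 323 ≡ 1, so λ ≡ 14·19 ≡ 13.
  x = λ² - 1 - 1 = 169 - 2 ≡ 6; y = λ·(1 - 6) - 20 ≡ 7. → (6, 7)
3P: (6, 7) + (1, 20). λ = (20 - 7)/(1 - 6) ≡ 13/18 mod 23. 18⁻¹ ≡ 9 (mod 23), so λ ≡ 2.
  x = λ² - 6 - 1 = 4 - 7 ≡ 20; y = λ·(6 - 20) - 7 ≡ 11. → (20, 11)
4P: (20, 11) + (1, 20). λ = (20 - 11)/(1 - 20) ≡ 9/4 mod 23. 4⁻¹ ≡ 6 (mod 23), so λ ≡ 8.
  x = λ² - 20 - 1 = 64 - 21 ≡ 20; y = λ·(20 - 20) - 11 ≡ 12. → (20, 12)
5P: (20, 12) + (1, 20). λ = (20 - 12)/(1 - 20) ≡ 8/4 mod 23. 4⁻¹ ≡ 6 (mod 23), so λ ≡ 2.
  x = λ² - 20 - 1 = 4 - 21 ≡ 6; y = λ·(20 - 6) - 12 ≡ 16. → (6, 16)

(6, 16)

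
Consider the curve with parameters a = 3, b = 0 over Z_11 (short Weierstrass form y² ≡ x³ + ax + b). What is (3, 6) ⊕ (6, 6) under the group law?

(3, 6) + (6, 6). λ = (6 - 6)/(6 - 3) ≡ 0/3 mod 11. 3⁻¹ ≡ 4 (mod 11) since 3·4 = 12 ≡ 1, so λ ≡ 0.
  x = λ² - 3 - 6 = 0 - 9 ≡ 2; y = λ·(3 - 2) - 6 ≡ 5. → (2, 5)

(2, 5)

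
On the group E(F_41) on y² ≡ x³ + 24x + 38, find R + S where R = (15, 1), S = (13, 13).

(8, 39)

(15, 1) + (13, 13). λ = (13 - 1)/(13 - 15) ≡ 12/39 mod 41. 39⁻¹ ≡ 20 (mod 41), so λ ≡ 35.
  x = λ² - 15 - 13 = 1225 - 28 ≡ 8; y = λ·(15 - 8) - 1 ≡ 39. → (8, 39)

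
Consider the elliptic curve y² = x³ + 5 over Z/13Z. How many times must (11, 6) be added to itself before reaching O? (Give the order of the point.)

4

2P: tangent at (11, 6): λ = (3·11² + 0)/(2·6) ≡ 12/12. 12⁻¹ ≡ 12 (mod 13) since 12·12 = 144 ≡ 1, so λ ≡ 12·12 ≡ 1.
  x = λ² - 11 - 11 = 1 - 22 ≡ 5; y = λ·(11 - 5) - 6 ≡ 0. → (5, 0)
3P: (5, 0) + (11, 6). λ = (6 - 0)/(11 - 5) ≡ 6/6 mod 13. 6⁻¹ ≡ 11 (mod 13) since 6·11 = 66 ≡ 1, so λ ≡ 1.
  x = λ² - 5 - 11 = 1 - 16 ≡ 11; y = λ·(5 - 11) - 0 ≡ 7. → (11, 7)
4P: (11, 7) + (11, 6): same x and y₁ ≡ -y₂, so the sum is O.
4P = O, so the order is 4.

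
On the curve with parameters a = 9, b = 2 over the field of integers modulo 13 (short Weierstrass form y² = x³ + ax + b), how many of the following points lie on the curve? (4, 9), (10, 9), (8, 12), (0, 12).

(4, 9): 9² ≡ 3, rhs ≡ 11 → off.
(10, 9): 9² ≡ 3, rhs ≡ 0 → off.
(8, 12): 12² ≡ 1, rhs ≡ 1 → on.
(0, 12): 12² ≡ 1, rhs ≡ 2 → off.

1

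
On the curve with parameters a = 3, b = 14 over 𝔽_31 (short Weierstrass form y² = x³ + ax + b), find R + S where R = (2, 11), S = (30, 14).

(2, 11) + (30, 14). λ = (14 - 11)/(30 - 2) ≡ 3/28 mod 31. 28⁻¹ ≡ 10 (mod 31) since 28·10 = 280 ≡ 1, so λ ≡ 30.
  x = λ² - 2 - 30 = 900 - 32 ≡ 0; y = λ·(2 - 0) - 11 ≡ 18. → (0, 18)

(0, 18)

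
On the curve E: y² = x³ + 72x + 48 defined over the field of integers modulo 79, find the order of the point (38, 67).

6

2P: tangent at (38, 67): λ = (3·38² + 72)/(2·67) ≡ 59/55. 55⁻¹ ≡ 23 (mod 79) since 55·23 = 1265 ≡ 1, so λ ≡ 59·23 ≡ 14.
  x = λ² - 38 - 38 = 196 - 76 ≡ 41; y = λ·(38 - 41) - 67 ≡ 49. → (41, 49)
3P: (41, 49) + (38, 67). λ = (67 - 49)/(38 - 41) ≡ 18/76 mod 79. 76⁻¹ ≡ 26 (mod 79), so λ ≡ 73.
  x = λ² - 41 - 38 = 5329 - 79 ≡ 36; y = λ·(41 - 36) - 49 ≡ 0. → (36, 0)
4P: (36, 0) + (38, 67). λ = (67 - 0)/(38 - 36) ≡ 67/2 mod 79. 2⁻¹ ≡ 40 (mod 79) since 2·40 = 80 ≡ 1, so λ ≡ 73.
  x = λ² - 36 - 38 = 5329 - 74 ≡ 41; y = λ·(36 - 41) - 0 ≡ 30. → (41, 30)
5P: (41, 30) + (38, 67). λ = (67 - 30)/(38 - 41) ≡ 37/76 mod 79. 76⁻¹ ≡ 26 (mod 79) since 76·26 = 1976 ≡ 1, so λ ≡ 14.
  x = λ² - 41 - 38 = 196 - 79 ≡ 38; y = λ·(41 - 38) - 30 ≡ 12. → (38, 12)
6P: (38, 12) + (38, 67): same x and y₁ ≡ -y₂, so the sum is O.
6P = O, so the order is 6.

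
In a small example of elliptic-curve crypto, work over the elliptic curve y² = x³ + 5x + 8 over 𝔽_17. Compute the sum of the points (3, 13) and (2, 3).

(10, 2)

(3, 13) + (2, 3). λ = (3 - 13)/(2 - 3) ≡ 7/16 mod 17. 16⁻¹ ≡ 16 (mod 17) since 16·16 = 256 ≡ 1, so λ ≡ 10.
  x = λ² - 3 - 2 = 100 - 5 ≡ 10; y = λ·(3 - 10) - 13 ≡ 2. → (10, 2)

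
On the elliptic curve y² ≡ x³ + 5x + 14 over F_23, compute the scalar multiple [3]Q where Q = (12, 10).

(16, 21)

Repeated addition: build up to 3Q.
2Q: tangent at (12, 10): λ = (3·12² + 5)/(2·10) ≡ 0/20. 20⁻¹ ≡ 15 (mod 23), so λ ≡ 0·15 ≡ 0.
  x = λ² - 12 - 12 = 0 - 24 ≡ 22; y = λ·(12 - 22) - 10 ≡ 13. → (22, 13)
3Q: (22, 13) + (12, 10). λ = (10 - 13)/(12 - 22) ≡ 20/13 mod 23. 13⁻¹ ≡ 16 (mod 23), so λ ≡ 21.
  x = λ² - 22 - 12 = 441 - 34 ≡ 16; y = λ·(22 - 16) - 13 ≡ 21. → (16, 21)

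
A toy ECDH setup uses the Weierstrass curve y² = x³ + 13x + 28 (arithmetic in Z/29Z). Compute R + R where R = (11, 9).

(13, 4)

tangent at (11, 9): λ = (3·11² + 13)/(2·9) ≡ 28/18. 18⁻¹ ≡ 21 (mod 29), so λ ≡ 28·21 ≡ 8.
  x = λ² - 11 - 11 = 64 - 22 ≡ 13; y = λ·(11 - 13) - 9 ≡ 4. → (13, 4)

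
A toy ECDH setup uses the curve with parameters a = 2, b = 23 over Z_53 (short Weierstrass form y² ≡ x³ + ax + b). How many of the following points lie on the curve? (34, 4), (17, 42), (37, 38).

(34, 4): 4² ≡ 16, rhs ≡ 16 → on.
(17, 42): 42² ≡ 15, rhs ≡ 41 → off.
(37, 38): 38² ≡ 13, rhs ≡ 29 → off.

1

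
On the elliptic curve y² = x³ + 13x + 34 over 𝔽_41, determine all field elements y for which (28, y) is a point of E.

13, 28

x³ + 13x + 34 = 22350 ≡ 5 (mod 41).
Square roots of 5 mod 41: 13 and 28 (since 13² = 169 ≡ 5).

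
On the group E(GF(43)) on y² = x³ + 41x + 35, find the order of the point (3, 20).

9

2P: tangent at (3, 20): λ = (3·3² + 41)/(2·20) ≡ 25/40. 40⁻¹ ≡ 14 (mod 43) since 40·14 = 560 ≡ 1, so λ ≡ 25·14 ≡ 6.
  x = λ² - 3 - 3 = 36 - 6 ≡ 30; y = λ·(3 - 30) - 20 ≡ 33. → (30, 33)
3P: (30, 33) + (3, 20). λ = (20 - 33)/(3 - 30) ≡ 30/16 mod 43. 16⁻¹ ≡ 35 (mod 43), so λ ≡ 18.
  x = λ² - 30 - 3 = 324 - 33 ≡ 33; y = λ·(30 - 33) - 33 ≡ 42. → (33, 42)
4P: (33, 42) + (3, 20). λ = (20 - 42)/(3 - 33) ≡ 21/13 mod 43. 13⁻¹ ≡ 10 (mod 43), so λ ≡ 38.
  x = λ² - 33 - 3 = 1444 - 36 ≡ 32; y = λ·(33 - 32) - 42 ≡ 39. → (32, 39)
5P: (32, 39) + (3, 20). λ = (20 - 39)/(3 - 32) ≡ 24/14 mod 43. 14⁻¹ ≡ 40 (mod 43), so λ ≡ 14.
  x = λ² - 32 - 3 = 196 - 35 ≡ 32; y = λ·(32 - 32) - 39 ≡ 4. → (32, 4)
6P: (32, 4) + (3, 20). λ = (20 - 4)/(3 - 32) ≡ 16/14 mod 43. 14⁻¹ ≡ 40 (mod 43), so λ ≡ 38.
  x = λ² - 32 - 3 = 1444 - 35 ≡ 33; y = λ·(32 - 33) - 4 ≡ 1. → (33, 1)
7P: (33, 1) + (3, 20). λ = (20 - 1)/(3 - 33) ≡ 19/13 mod 43. 13⁻¹ ≡ 10 (mod 43) since 13·10 = 130 ≡ 1, so λ ≡ 18.
  x = λ² - 33 - 3 = 324 - 36 ≡ 30; y = λ·(33 - 30) - 1 ≡ 10. → (30, 10)
8P: (30, 10) + (3, 20). λ = (20 - 10)/(3 - 30) ≡ 10/16 mod 43. 16⁻¹ ≡ 35 (mod 43), so λ ≡ 6.
  x = λ² - 30 - 3 = 36 - 33 ≡ 3; y = λ·(30 - 3) - 10 ≡ 23. → (3, 23)
9P: (3, 23) + (3, 20): same x and y₁ ≡ -y₂, so the sum is ∞.
9P = ∞, so the order is 9.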